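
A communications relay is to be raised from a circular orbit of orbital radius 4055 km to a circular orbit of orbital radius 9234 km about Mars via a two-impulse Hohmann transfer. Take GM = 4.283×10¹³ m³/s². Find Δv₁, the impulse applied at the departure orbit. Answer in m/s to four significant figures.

Δv ≈ 581.3 m/s

r₁ = 4055 km = 4.055×10⁶ m.
r₂ = 9234 km = 9.234×10⁶ m.
Transfer ellipse a_t = (r₁ + r₂)/2 = 6.644×10⁶ m.
At r₁: circular v_c1 = √(μ/r₁) = 3250 m/s; transfer-periapsis v_p = √[μ(2/r₁ − 1/a_t)] = 3831 m/s.
Δv₁ = v_p − v_c1 = 581.3 m/s.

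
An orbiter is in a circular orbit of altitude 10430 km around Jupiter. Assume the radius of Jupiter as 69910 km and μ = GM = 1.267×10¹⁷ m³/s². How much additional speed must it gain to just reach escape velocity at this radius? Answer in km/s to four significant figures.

r = 69910 + 10430 = 80340 km = 8.0340×10⁷ m.
Circular speed v_c = √(μ/r) = 39710 m/s.
Escape speed v_esc = √(2μ/r) = √2 × v_c = 56160 m/s.
Δv = v_esc − v_c = 16450 m/s = 16.45 km/s.

Δv ≈ 16.45 km/s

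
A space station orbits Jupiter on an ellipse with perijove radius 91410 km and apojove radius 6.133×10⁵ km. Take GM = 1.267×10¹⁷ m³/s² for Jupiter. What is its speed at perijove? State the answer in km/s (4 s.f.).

Semi-major axis a = (r_p + r_a)/2 = 3.5236×10⁵ km = 3.524×10⁸ m.
Vis-viva: v² = μ(2/r − 1/a) = 1.267×10¹⁷ × (2.188×10⁻⁸ − 2.838×10⁻⁹) = 2.413×10⁹ m²/s².
v = 49120 m/s = 49.12 km/s.

v ≈ 49.12 km/s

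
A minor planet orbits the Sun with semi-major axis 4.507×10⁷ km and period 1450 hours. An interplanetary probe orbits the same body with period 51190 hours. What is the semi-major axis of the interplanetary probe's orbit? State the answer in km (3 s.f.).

a₂ ≈ 4.85×10⁸ km

Kepler's third law: a³ ∝ T², so a₂ = a₁ (T₂/T₁)^(2/3).
T₂/T₁ = 35.30, (T₂/T₁)^(2/3) = 10.76.
a₂ = 4.507×10⁷ × 10.76 = 4.850×10⁸ km.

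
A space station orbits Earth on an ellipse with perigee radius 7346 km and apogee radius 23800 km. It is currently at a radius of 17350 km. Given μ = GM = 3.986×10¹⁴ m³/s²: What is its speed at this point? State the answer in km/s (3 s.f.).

v ≈ 4.51 km/s

Semi-major axis a = (r_p + r_a)/2 = 15573 km = 1.557×10⁷ m.
Vis-viva: v² = μ(2/r − 1/a) = 3.986×10¹⁴ × (1.153×10⁻⁷ − 6.421×10⁻⁸) = 2.035×10⁷ m²/s².
v = 4511 m/s = 4.511 km/s.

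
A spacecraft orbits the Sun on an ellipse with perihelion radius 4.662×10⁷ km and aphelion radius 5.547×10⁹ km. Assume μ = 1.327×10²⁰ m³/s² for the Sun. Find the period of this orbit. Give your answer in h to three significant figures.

T ≈ 709000 h

Semi-major axis a = (r_p + r_a)/2 = (4.6620×10⁷ + 5.5470×10⁹)/2 = 2.7968×10⁹ km = 2.797×10¹² m.
By Kepler's third law T = 2π√(a³/μ) = 2π × 4.060×10⁸ = 2.551×10⁹ s.
= 7.087×10⁵ h.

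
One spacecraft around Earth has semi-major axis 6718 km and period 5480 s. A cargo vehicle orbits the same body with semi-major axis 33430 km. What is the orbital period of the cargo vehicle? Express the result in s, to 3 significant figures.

Kepler's third law: T² ∝ a³, so T₂ = T₁ (a₂/a₁)^(3/2).
a₂/a₁ = 4.976, (a₂/a₁)^(3/2) = 11.10.
T₂ = 5480 × 11.10 = 60830 s.

T₂ ≈ 60800 s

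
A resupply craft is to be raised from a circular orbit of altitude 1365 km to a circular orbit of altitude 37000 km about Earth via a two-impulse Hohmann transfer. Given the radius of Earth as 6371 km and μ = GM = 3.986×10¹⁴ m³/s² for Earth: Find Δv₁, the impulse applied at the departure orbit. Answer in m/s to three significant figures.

Δv ≈ 2170 m/s

r₁ = 6371 + 1365 = 7736.0 km = 7.7360×10⁶ m.
r₂ = 6371 + 37000 = 43371 km = 4.3371×10⁷ m.
Transfer ellipse a_t = (r₁ + r₂)/2 = 2.555×10⁷ m.
At r₁: circular v_c1 = √(μ/r₁) = 7178 m/s; transfer-perigee v_p = √[μ(2/r₁ − 1/a_t)] = 9352 m/s.
Δv₁ = v_p − v_c1 = 2173 m/s.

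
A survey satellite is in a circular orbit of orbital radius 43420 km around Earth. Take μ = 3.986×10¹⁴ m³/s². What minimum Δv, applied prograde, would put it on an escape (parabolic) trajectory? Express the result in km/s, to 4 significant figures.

Δv ≈ 1.255 km/s

r = 43420 km = 4.342×10⁷ m.
Circular speed v_c = √(μ/r) = 3030 m/s.
Escape speed v_esc = √(2μ/r) = √2 × v_c = 4285 m/s.
Δv = v_esc − v_c = 1255 m/s = 1.255 km/s.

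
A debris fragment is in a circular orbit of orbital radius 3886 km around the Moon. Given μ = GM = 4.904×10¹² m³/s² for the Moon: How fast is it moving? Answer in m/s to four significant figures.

r = 3886 km = 3.886×10⁶ m.
For a circular orbit v = √(μ/r) = √(4.904×10¹² / 3.886×10⁶) = √(1.262×10⁶) = 1123 m/s.

v ≈ 1123 m/s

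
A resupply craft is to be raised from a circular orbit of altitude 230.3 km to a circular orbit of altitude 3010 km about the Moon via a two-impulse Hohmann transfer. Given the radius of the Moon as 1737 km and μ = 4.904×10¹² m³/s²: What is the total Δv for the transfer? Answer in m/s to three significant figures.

r₁ = 1737 + 230.3 = 1967.3 km = 1.9673×10⁶ m.
r₂ = 1737 + 3010 = 4747.0 km = 4.7470×10⁶ m.
Transfer ellipse a_t = (r₁ + r₂)/2 = 3.357×10⁶ m.
At r₁: circular v_c1 = √(μ/r₁) = 1579 m/s; transfer-perilune v_p = √[μ(2/r₁ − 1/a_t)] = 1877 m/s.
Δv₁ = v_p − v_c1 = 298.6 m/s.
At r₂: circular v_c2 = √(μ/r₂) = 1016 m/s; transfer-apolune v_a = √[μ(2/r₂ − 1/a_t)] = 778.1 m/s.
Δv₂ = v_c2 − v_a = 238.3 m/s.
Total Δv = Δv₁ + Δv₂ = 536.9 m/s.

Δv_total ≈ 537 m/s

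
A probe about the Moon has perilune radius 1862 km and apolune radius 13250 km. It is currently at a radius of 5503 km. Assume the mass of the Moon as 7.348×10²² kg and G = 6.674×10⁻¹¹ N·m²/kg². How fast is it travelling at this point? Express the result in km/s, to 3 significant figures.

v ≈ 1.06 km/s

μ = GM = 6.674×10⁻¹¹ × 7.348×10²² = 4.904×10¹² m³/s².
Semi-major axis a = (r_p + r_a)/2 = 7556.0 km = 7.556×10⁶ m.
Vis-viva: v² = μ(2/r − 1/a) = 4.904×10¹² × (3.634×10⁻⁷ − 1.323×10⁻⁷) = 1.133×10⁶ m²/s².
v = 1065 m/s = 1.065 km/s.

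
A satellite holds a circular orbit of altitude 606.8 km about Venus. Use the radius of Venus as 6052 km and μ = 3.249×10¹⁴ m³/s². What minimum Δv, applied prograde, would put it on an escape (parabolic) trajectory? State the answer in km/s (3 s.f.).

r = 6052 + 606.8 = 6658.8 km = 6.6588×10⁶ m.
Circular speed v_c = √(μ/r) = 6985 m/s.
Escape speed v_esc = √(2μ/r) = √2 × v_c = 9879 m/s.
Δv = v_esc − v_c = 2893 m/s = 2.893 km/s.

Δv ≈ 2.89 km/s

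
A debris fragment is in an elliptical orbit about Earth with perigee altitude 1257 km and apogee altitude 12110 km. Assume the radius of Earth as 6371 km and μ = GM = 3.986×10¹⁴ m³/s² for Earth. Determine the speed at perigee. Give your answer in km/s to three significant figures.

v ≈ 8.60 km/s

r_p = 6371 + 1257 = 7628.0 km = 7.6280×10⁶ m.
r_a = 6371 + 12110 = 18481 km = 1.8481×10⁷ m.
Semi-major axis a = (r_p + r_a)/2 = 13054 km = 1.305×10⁷ m.
Vis-viva: v² = μ(2/r − 1/a) = 3.986×10¹⁴ × (2.622×10⁻⁷ − 7.660×10⁻⁸) = 7.398×10⁷ m²/s².
v = 8601 m/s = 8.601 km/s.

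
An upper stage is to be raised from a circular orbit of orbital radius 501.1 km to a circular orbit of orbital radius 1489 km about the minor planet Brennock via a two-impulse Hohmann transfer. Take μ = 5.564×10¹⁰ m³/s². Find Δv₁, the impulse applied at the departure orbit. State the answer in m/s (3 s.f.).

Δv ≈ 74.4 m/s

r₁ = 501.1 km = 5.011×10⁵ m.
r₂ = 1489 km = 1.489×10⁶ m.
Transfer ellipse a_t = (r₁ + r₂)/2 = 9.950×10⁵ m.
At r₁: circular v_c1 = √(μ/r₁) = 333.2 m/s; transfer-periapsis v_p = √[μ(2/r₁ − 1/a_t)] = 407.6 m/s.
Δv₁ = v_p − v_c1 = 74.40 m/s.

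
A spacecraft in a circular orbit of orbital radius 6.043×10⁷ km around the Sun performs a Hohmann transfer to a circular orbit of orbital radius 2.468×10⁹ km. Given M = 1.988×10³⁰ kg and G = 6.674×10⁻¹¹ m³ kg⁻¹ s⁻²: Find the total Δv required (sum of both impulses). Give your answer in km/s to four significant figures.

Δv_total ≈ 24.34 km/s

μ = GM = 6.674×10⁻¹¹ × 1.988×10³⁰ = 1.327×10²⁰ m³/s².
r₁ = 6.043×10⁷ km = 6.043×10¹⁰ m.
r₂ = 2.468×10⁹ km = 2.468×10¹² m.
Transfer ellipse a_t = (r₁ + r₂)/2 = 1.264×10¹² m.
At r₁: circular v_c1 = √(μ/r₁) = 46860 m/s; transfer-perihelion v_p = √[μ(2/r₁ − 1/a_t)] = 65470 m/s.
Δv₁ = v_p − v_c1 = 18610 m/s.
At r₂: circular v_c2 = √(μ/r₂) = 7332 m/s; transfer-aphelion v_a = √[μ(2/r₂ − 1/a_t)] = 1603 m/s.
Δv₂ = v_c2 − v_a = 5729 m/s.
Total Δv = Δv₁ + Δv₂ = 24340 m/s = 24.34 km/s.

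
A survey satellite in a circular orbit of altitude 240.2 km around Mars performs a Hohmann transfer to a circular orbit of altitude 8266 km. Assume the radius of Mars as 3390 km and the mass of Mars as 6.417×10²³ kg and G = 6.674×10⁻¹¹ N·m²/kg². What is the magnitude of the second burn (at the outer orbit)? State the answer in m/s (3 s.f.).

μ = GM = 6.674×10⁻¹¹ × 6.417×10²³ = 4.283×10¹³ m³/s².
r₁ = 3390 + 240.2 = 3630.2 km = 3.6302×10⁶ m.
r₂ = 3390 + 8266 = 11656 km = 1.1656×10⁷ m.
Transfer ellipse a_t = (r₁ + r₂)/2 = 7.643×10⁶ m.
At r₁: circular v_c1 = √(μ/r₁) = 3435 m/s; transfer-periapsis v_p = √[μ(2/r₁ − 1/a_t)] = 4242 m/s.
At r₂: circular v_c2 = √(μ/r₂) = 1917 m/s; transfer-apoapsis v_a = √[μ(2/r₂ − 1/a_t)] = 1321 m/s.
Δv₂ = v_c2 − v_a = 595.8 m/s.

Δv ≈ 596 m/s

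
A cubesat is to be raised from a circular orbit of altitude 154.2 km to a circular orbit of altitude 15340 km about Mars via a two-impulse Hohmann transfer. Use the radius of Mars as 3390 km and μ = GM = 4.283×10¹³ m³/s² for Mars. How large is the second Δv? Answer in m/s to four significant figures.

r₁ = 3390 + 154.2 = 3544.2 km = 3.5442×10⁶ m.
r₂ = 3390 + 15340 = 18730 km = 1.8730×10⁷ m.
Transfer ellipse a_t = (r₁ + r₂)/2 = 1.114×10⁷ m.
At r₁: circular v_c1 = √(μ/r₁) = 3476 m/s; transfer-periapsis v_p = √[μ(2/r₁ − 1/a_t)] = 4508 m/s.
At r₂: circular v_c2 = √(μ/r₂) = 1512 m/s; transfer-apoapsis v_a = √[μ(2/r₂ − 1/a_t)] = 853.1 m/s.
Δv₂ = v_c2 − v_a = 659.1 m/s.

Δv ≈ 659.1 m/s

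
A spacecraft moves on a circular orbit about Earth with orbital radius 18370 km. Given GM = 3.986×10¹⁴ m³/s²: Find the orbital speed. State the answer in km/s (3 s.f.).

r = 18370 km = 1.837×10⁷ m.
For a circular orbit v = √(μ/r) = √(3.986×10¹⁴ / 1.837×10⁷) = √(2.170×10⁷) = 4658 m/s.
That is 4.658 km/s.

v ≈ 4.66 km/s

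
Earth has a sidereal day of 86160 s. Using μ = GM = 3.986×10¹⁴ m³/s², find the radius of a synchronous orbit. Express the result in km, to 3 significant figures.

A synchronous orbit has period T, so by Kepler's third law a = (μT²/4π²)^(1/3).
μT²/4π² = 3.986×10¹⁴ × (8.616×10⁴)² / 39.48 = 7.495×10²² m³.
a = 4.216×10⁷ m = 42163 km.

r_sync ≈ 42200 km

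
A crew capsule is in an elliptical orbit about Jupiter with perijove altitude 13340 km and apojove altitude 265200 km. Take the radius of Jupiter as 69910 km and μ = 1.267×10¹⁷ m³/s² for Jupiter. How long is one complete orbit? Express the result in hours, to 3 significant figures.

r_p = 69910 + 13340 = 83250 km = 8.3250×10⁷ m.
r_a = 69910 + 265200 = 335110 km = 3.3511×10⁸ m.
Semi-major axis a = (r_p + r_a)/2 = (83250 + 3.3511×10⁵)/2 = 2.0918×10⁵ km = 2.092×10⁸ m.
By Kepler's third law T = 2π√(a³/μ) = 2π × 8.499×10³ = 5.340×10⁴ s.
= 14.83 hours.

T ≈ 14.8 hours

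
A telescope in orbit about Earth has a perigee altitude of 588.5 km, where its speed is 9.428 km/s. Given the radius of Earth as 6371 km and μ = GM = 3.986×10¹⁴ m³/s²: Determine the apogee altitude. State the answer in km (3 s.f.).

apogee altitude ≈ 17700 km

r_p = 6371 + 588.5 = 6959.5 km = 6.960×10⁶ m.
Specific energy ε = v²/2 − μ/r = -1.283×10⁷ J/kg, so a = −μ/(2ε) = 1.553×10⁷ m.
The apsides satisfy r_p + r_a = 2a, so the apogee radius is 2a − r_p = 2.411×10⁷ m = 24107 km.
Apogee altitude = 24107 − 6371 = 17736 km.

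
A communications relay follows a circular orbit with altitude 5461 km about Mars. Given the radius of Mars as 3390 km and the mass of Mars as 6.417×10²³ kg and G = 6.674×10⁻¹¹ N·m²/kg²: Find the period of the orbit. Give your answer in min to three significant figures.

μ = GM = 6.674×10⁻¹¹ × 6.417×10²³ = 4.283×10¹³ m³/s².
r = 3390 + 5461 = 8851.0 km = 8.8510×10⁶ m.
Kepler's third law: T = 2π√(r³/μ) = 2π√((8.851×10⁶)³ / 4.283×10¹³).
r³/μ = 1.619×10⁷ s², so T = 2π × 4.024×10³ = 2.528×10⁴ s.
Converting: 2.528×10⁴ s ÷ 60.00 = 421.4 min.

T ≈ 421 min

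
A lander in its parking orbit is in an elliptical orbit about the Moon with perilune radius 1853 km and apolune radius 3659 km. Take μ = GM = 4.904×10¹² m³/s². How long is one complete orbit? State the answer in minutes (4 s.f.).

T ≈ 216.4 minutes

Semi-major axis a = (r_p + r_a)/2 = (1853.0 + 3659.0)/2 = 2756.0 km = 2.756×10⁶ m.
By Kepler's third law T = 2π√(a³/μ) = 2π × 2.066×10³ = 1.298×10⁴ s.
= 216.4 minutes.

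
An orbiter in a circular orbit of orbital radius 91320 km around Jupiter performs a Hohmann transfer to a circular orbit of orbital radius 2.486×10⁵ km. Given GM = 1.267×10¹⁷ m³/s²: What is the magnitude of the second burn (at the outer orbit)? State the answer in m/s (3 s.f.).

r₁ = 91320 km = 9.132×10⁷ m.
r₂ = 2.486×10⁵ km = 2.486×10⁸ m.
Transfer ellipse a_t = (r₁ + r₂)/2 = 1.700×10⁸ m.
At r₁: circular v_c1 = √(μ/r₁) = 37250 m/s; transfer-perijove v_p = √[μ(2/r₁ − 1/a_t)] = 45050 m/s.
At r₂: circular v_c2 = √(μ/r₂) = 22580 m/s; transfer-apojove v_a = √[μ(2/r₂ − 1/a_t)] = 16550 m/s.
Δv₂ = v_c2 − v_a = 6027 m/s.

Δv ≈ 6030 m/s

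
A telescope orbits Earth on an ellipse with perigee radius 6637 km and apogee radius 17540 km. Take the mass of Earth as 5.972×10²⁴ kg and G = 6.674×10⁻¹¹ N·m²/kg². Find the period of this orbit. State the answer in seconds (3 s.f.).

T ≈ 13200 seconds

μ = GM = 6.674×10⁻¹¹ × 5.972×10²⁴ = 3.986×10¹⁴ m³/s².
Semi-major axis a = (r_p + r_a)/2 = (6637.0 + 17540)/2 = 12088 km = 1.209×10⁷ m.
By Kepler's third law T = 2π√(a³/μ) = 2π × 2.105×10³ = 1.323×10⁴ s.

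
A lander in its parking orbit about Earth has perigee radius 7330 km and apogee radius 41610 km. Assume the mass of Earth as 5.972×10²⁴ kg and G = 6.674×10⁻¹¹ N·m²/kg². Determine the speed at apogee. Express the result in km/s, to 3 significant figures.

μ = GM = 6.674×10⁻¹¹ × 5.972×10²⁴ = 3.986×10¹⁴ m³/s².
Semi-major axis a = (r_p + r_a)/2 = 24470 km = 2.447×10⁷ m.
Vis-viva: v² = μ(2/r − 1/a) = 3.986×10¹⁴ × (4.807×10⁻⁸ − 4.087×10⁻⁸) = 2.869×10⁶ m²/s².
v = 1694 m/s = 1.694 km/s.

v ≈ 1.69 km/s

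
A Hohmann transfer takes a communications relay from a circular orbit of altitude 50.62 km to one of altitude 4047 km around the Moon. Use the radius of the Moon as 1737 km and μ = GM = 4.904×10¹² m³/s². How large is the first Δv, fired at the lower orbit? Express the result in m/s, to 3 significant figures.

Δv ≈ 391 m/s

r₁ = 1737 + 50.62 = 1787.6 km = 1.7876×10⁶ m.
r₂ = 1737 + 4047 = 5784.0 km = 5.7840×10⁶ m.
Transfer ellipse a_t = (r₁ + r₂)/2 = 3.786×10⁶ m.
At r₁: circular v_c1 = √(μ/r₁) = 1656 m/s; transfer-perilune v_p = √[μ(2/r₁ − 1/a_t)] = 2047 m/s.
Δv₁ = v_p − v_c1 = 391.0 m/s.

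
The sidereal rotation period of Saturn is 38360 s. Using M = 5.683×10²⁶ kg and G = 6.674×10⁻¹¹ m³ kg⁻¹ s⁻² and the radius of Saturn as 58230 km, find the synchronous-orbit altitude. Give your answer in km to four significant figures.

μ = GM = 6.674×10⁻¹¹ × 5.683×10²⁶ = 3.793×10¹⁶ m³/s².
A synchronous orbit has period T, so by Kepler's third law a = (μT²/4π²)^(1/3).
μT²/4π² = 3.793×10¹⁶ × (3.836×10⁴)² / 39.48 = 1.414×10²⁴ m³.
a = 1.122×10⁸ m = 1.1223×10⁵ km.
Altitude h = a − R = 1.1223×10⁵ − 58230 = 54003 km.

h_sync ≈ 54000 km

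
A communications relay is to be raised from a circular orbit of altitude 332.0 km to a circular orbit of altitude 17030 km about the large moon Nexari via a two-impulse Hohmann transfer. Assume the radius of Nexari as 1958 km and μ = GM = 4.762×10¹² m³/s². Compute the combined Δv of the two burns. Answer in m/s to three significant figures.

Δv_total ≈ 753 m/s

r₁ = 1958 + 332.0 = 2290.0 km = 2.2900×10⁶ m.
r₂ = 1958 + 17030 = 18988 km = 1.8988×10⁷ m.
Transfer ellipse a_t = (r₁ + r₂)/2 = 1.064×10⁷ m.
At r₁: circular v_c1 = √(μ/r₁) = 1442 m/s; transfer-periapsis v_p = √[μ(2/r₁ − 1/a_t)] = 1926 m/s.
Δv₁ = v_p − v_c1 = 484.4 m/s.
At r₂: circular v_c2 = √(μ/r₂) = 500.8 m/s; transfer-apoapsis v_a = √[μ(2/r₂ − 1/a_t)] = 232.3 m/s.
Δv₂ = v_c2 − v_a = 268.5 m/s.
Total Δv = Δv₁ + Δv₂ = 752.9 m/s.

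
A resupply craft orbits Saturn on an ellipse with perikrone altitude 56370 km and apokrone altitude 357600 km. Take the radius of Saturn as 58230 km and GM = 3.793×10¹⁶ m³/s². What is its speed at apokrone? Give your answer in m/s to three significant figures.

v ≈ 6280 m/s

r_p = 58230 + 56370 = 114600 km = 1.1460×10⁸ m.
r_a = 58230 + 357600 = 415830 km = 4.1583×10⁸ m.
Semi-major axis a = (r_p + r_a)/2 = 2.6522×10⁵ km = 2.652×10⁸ m.
Vis-viva: v² = μ(2/r − 1/a) = 3.793×10¹⁶ × (4.810×10⁻⁹ − 3.771×10⁻⁹) = 3.941×10⁷ m²/s².
v = 6278 m/s.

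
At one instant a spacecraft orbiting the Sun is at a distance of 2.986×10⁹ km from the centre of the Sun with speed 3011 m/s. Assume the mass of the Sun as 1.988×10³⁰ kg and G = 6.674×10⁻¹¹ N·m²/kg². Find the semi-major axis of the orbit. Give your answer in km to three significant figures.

a ≈ 1.66×10⁹ km

μ = GM = 6.674×10⁻¹¹ × 1.988×10³⁰ = 1.327×10²⁰ m³/s².
r = 2.986×10¹² m.
Vis-viva rearranged: 1/a = 2/r − v²/μ = 6.698×10⁻¹³ − 6.833×10⁻¹⁴ = 6.015×10⁻¹³ m⁻¹.
a = 1.663×10¹² m = 1.6626×10⁹ km.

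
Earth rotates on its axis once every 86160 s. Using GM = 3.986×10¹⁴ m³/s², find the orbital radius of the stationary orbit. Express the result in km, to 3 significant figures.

A synchronous orbit has period T, so by Kepler's third law a = (μT²/4π²)^(1/3).
μT²/4π² = 3.986×10¹⁴ × (8.616×10⁴)² / 39.48 = 7.495×10²² m³.
a = 4.216×10⁷ m = 42163 km.

r_sync ≈ 42200 km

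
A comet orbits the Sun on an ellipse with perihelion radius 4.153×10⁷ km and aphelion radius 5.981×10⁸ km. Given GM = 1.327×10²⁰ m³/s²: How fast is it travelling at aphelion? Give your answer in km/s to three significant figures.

v ≈ 5.37 km/s

Semi-major axis a = (r_p + r_a)/2 = 3.1982×10⁸ km = 3.198×10¹¹ m.
Vis-viva: v² = μ(2/r − 1/a) = 1.327×10²⁰ × (3.344×10⁻¹² − 3.127×10⁻¹²) = 2.881×10⁷ m²/s².
v = 5368 m/s = 5.368 km/s.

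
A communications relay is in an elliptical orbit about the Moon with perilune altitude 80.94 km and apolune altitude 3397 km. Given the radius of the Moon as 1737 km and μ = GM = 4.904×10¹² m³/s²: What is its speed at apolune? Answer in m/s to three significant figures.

v ≈ 707 m/s

r_p = 1737 + 80.94 = 1817.9 km = 1.8179×10⁶ m.
r_a = 1737 + 3397 = 5134.0 km = 5.1340×10⁶ m.
Semi-major axis a = (r_p + r_a)/2 = 3476.0 km = 3.476×10⁶ m.
Vis-viva: v² = μ(2/r − 1/a) = 4.904×10¹² × (3.896×10⁻⁷ − 2.877×10⁻⁷) = 4.996×10⁵ m²/s².
v = 706.8 m/s.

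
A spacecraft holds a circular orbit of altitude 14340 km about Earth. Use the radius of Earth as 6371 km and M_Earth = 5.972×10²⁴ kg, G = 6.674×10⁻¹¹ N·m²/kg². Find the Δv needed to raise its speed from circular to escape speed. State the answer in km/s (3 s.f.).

μ = GM = 6.674×10⁻¹¹ × 5.972×10²⁴ = 3.986×10¹⁴ m³/s².
r = 6371 + 14340 = 20711 km = 2.0711×10⁷ m.
Circular speed v_c = √(μ/r) = 4387 m/s.
Escape speed v_esc = √(2μ/r) = √2 × v_c = 6204 m/s.
Δv = v_esc − v_c = 1817 m/s = 1.817 km/s.

Δv ≈ 1.82 km/s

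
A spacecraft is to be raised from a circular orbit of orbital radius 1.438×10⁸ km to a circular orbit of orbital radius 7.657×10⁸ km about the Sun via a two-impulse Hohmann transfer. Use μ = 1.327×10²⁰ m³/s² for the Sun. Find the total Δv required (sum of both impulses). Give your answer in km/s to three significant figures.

Δv_total ≈ 14.8 km/s

r₁ = 1.438×10⁸ km = 1.438×10¹¹ m.
r₂ = 7.657×10⁸ km = 7.657×10¹¹ m.
Transfer ellipse a_t = (r₁ + r₂)/2 = 4.548×10¹¹ m.
At r₁: circular v_c1 = √(μ/r₁) = 30380 m/s; transfer-perihelion v_p = √[μ(2/r₁ − 1/a_t)] = 39420 m/s.
Δv₁ = v_p − v_c1 = 9041 m/s.
At r₂: circular v_c2 = √(μ/r₂) = 13160 m/s; transfer-aphelion v_a = √[μ(2/r₂ − 1/a_t)] = 7403 m/s.
Δv₂ = v_c2 − v_a = 5762 m/s.
Total Δv = Δv₁ + Δv₂ = 14800 m/s = 14.80 km/s.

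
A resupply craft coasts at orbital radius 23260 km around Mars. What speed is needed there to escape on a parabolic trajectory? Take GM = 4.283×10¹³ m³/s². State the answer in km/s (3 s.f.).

v_esc ≈ 1.92 km/s

r = 23260 km = 2.326×10⁷ m.
Escape speed v_esc = √(2μ/r) = √(2 × 4.283×10¹³ / 2.326×10⁷) = √(3.683×10⁶) = 1919 m/s.
= 1.919 km/s.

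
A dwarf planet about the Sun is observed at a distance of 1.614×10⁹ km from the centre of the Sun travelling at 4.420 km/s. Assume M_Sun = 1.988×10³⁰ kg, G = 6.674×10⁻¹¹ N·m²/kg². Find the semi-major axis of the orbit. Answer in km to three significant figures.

μ = GM = 6.674×10⁻¹¹ × 1.988×10³⁰ = 1.327×10²⁰ m³/s².
r = 1.614×10¹² m.
Specific orbital energy ε = v²/2 − μ/r = (4420)²/2 − 1.327×10²⁰/1.614×10¹² = -7.244×10⁷ J/kg.
Since ε = −μ/(2a), a = −μ/(2ε) = 9.158×10¹¹ m = 9.1582×10⁸ km.

a ≈ 9.16×10⁸ km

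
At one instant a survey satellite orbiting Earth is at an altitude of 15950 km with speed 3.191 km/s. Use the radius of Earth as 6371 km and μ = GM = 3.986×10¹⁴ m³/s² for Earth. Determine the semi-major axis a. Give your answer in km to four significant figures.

a ≈ 15610 km

r = 6371 + 15950 = 22321 km = 2.232×10⁷ m.
Vis-viva rearranged: 1/a = 2/r − v²/μ = 8.960×10⁻⁸ − 2.555×10⁻⁸ = 6.406×10⁻⁸ m⁻¹.
a = 1.561×10⁷ m = 15611 km.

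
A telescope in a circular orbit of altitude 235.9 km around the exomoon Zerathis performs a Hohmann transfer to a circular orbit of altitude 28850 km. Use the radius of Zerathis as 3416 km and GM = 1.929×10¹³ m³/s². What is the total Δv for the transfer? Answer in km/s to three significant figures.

r₁ = 3416 + 235.9 = 3651.9 km = 3.6519×10⁶ m.
r₂ = 3416 + 28850 = 32266 km = 3.2266×10⁷ m.
Transfer ellipse a_t = (r₁ + r₂)/2 = 1.796×10⁷ m.
At r₁: circular v_c1 = √(μ/r₁) = 2298 m/s; transfer-periapsis v_p = √[μ(2/r₁ − 1/a_t)] = 3081 m/s.
Δv₁ = v_p − v_c1 = 782.3 m/s.
At r₂: circular v_c2 = √(μ/r₂) = 773.2 m/s; transfer-apoapsis v_a = √[μ(2/r₂ − 1/a_t)] = 348.7 m/s.
Δv₂ = v_c2 − v_a = 424.5 m/s.
Total Δv = Δv₁ + Δv₂ = 1207 m/s = 1.207 km/s.

Δv_total ≈ 1.21 km/s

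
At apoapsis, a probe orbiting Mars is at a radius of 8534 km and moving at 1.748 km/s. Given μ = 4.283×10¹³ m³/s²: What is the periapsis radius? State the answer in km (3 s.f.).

periapsis radius ≈ 3730 km

r_a = 8.534×10⁶ m.
Specific energy ε = v²/2 − μ/r = -3.491×10⁶ J/kg, so a = −μ/(2ε) = 6.134×10⁶ m.
The apsides satisfy r_p + r_a = 2a, so the periapsis radius is 2a − r_a = 3.735×10⁶ m = 3734.7 km.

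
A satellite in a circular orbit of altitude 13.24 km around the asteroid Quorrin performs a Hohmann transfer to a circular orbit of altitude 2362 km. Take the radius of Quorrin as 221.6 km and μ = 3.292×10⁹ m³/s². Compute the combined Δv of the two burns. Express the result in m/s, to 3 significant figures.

Δv_total ≈ 63.0 m/s

r₁ = 221.6 + 13.24 = 234.84 km = 2.3484×10⁵ m.
r₂ = 221.6 + 2362 = 2583.6 km = 2.5836×10⁶ m.
Transfer ellipse a_t = (r₁ + r₂)/2 = 1.409×10⁶ m.
At r₁: circular v_c1 = √(μ/r₁) = 118.4 m/s; transfer-periapsis v_p = √[μ(2/r₁ − 1/a_t)] = 160.3 m/s.
Δv₁ = v_p − v_c1 = 41.91 m/s.
At r₂: circular v_c2 = √(μ/r₂) = 35.70 m/s; transfer-apoapsis v_a = √[μ(2/r₂ − 1/a_t)] = 14.57 m/s.
Δv₂ = v_c2 − v_a = 21.12 m/s.
Total Δv = Δv₁ + Δv₂ = 63.04 m/s.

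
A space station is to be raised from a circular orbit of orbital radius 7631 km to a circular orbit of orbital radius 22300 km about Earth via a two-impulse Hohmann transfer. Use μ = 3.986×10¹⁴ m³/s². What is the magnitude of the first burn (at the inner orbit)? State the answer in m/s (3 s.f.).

Δv ≈ 1600 m/s

r₁ = 7631 km = 7.631×10⁶ m.
r₂ = 22300 km = 2.230×10⁷ m.
Transfer ellipse a_t = (r₁ + r₂)/2 = 1.497×10⁷ m.
At r₁: circular v_c1 = √(μ/r₁) = 7227 m/s; transfer-perigee v_p = √[μ(2/r₁ − 1/a_t)] = 8822 m/s.
Δv₁ = v_p − v_c1 = 1595 m/s.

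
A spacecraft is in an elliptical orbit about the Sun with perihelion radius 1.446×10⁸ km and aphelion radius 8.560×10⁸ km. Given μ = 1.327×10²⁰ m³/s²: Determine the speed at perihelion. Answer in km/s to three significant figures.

Semi-major axis a = (r_p + r_a)/2 = 5.0030×10⁸ km = 5.003×10¹¹ m.
Vis-viva: v² = μ(2/r − 1/a) = 1.327×10²⁰ × (1.383×10⁻¹¹ − 1.999×10⁻¹²) = 1.570×10⁹ m²/s².
v = 39630 m/s = 39.63 km/s.

v ≈ 39.6 km/s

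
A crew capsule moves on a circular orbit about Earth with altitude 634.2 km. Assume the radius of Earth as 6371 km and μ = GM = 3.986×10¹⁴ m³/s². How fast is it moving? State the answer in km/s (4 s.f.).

v ≈ 7.543 km/s

r = 6371 + 634.2 = 7005.2 km = 7.0052×10⁶ m.
For a circular orbit v = √(μ/r) = √(3.986×10¹⁴ / 7.005×10⁶) = √(5.690×10⁷) = 7543 m/s.
That is 7.543 km/s.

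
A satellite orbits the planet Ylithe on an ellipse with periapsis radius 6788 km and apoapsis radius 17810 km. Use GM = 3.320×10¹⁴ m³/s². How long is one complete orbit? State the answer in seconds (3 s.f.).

T ≈ 14900 seconds

Semi-major axis a = (r_p + r_a)/2 = (6788.0 + 17810)/2 = 12299 km = 1.230×10⁷ m.
By Kepler's third law T = 2π√(a³/μ) = 2π × 2.367×10³ = 1.487×10⁴ s.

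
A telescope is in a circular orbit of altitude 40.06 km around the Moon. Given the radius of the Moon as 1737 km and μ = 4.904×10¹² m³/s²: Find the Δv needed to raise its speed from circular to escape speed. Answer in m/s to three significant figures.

r = 1737 + 40.06 = 1777.1 km = 1.7771×10⁶ m.
Circular speed v_c = √(μ/r) = 1661 m/s.
Escape speed v_esc = √(2μ/r) = √2 × v_c = 2349 m/s.
Δv = v_esc − v_c = 688.1 m/s.

Δv ≈ 688 m/s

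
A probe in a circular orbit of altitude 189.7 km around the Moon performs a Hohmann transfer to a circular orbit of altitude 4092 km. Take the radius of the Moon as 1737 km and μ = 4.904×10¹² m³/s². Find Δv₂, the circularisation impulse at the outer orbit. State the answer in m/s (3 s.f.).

Δv ≈ 271 m/s

r₁ = 1737 + 189.7 = 1926.7 km = 1.9267×10⁶ m.
r₂ = 1737 + 4092 = 5829.0 km = 5.8290×10⁶ m.
Transfer ellipse a_t = (r₁ + r₂)/2 = 3.878×10⁶ m.
At r₁: circular v_c1 = √(μ/r₁) = 1595 m/s; transfer-perilune v_p = √[μ(2/r₁ − 1/a_t)] = 1956 m/s.
At r₂: circular v_c2 = √(μ/r₂) = 917.2 m/s; transfer-apolune v_a = √[μ(2/r₂ − 1/a_t)] = 646.5 m/s.
Δv₂ = v_c2 − v_a = 270.7 m/s.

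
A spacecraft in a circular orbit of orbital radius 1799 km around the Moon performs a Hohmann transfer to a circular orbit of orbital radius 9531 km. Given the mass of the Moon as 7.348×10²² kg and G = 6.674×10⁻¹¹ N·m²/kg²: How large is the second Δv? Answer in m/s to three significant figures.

Δv ≈ 313 m/s

μ = GM = 6.674×10⁻¹¹ × 7.348×10²² = 4.904×10¹² m³/s².
r₁ = 1799 km = 1.799×10⁶ m.
r₂ = 9531 km = 9.531×10⁶ m.
Transfer ellipse a_t = (r₁ + r₂)/2 = 5.665×10⁶ m.
At r₁: circular v_c1 = √(μ/r₁) = 1651 m/s; transfer-perilune v_p = √[μ(2/r₁ − 1/a_t)] = 2142 m/s.
At r₂: circular v_c2 = √(μ/r₂) = 717.3 m/s; transfer-apolune v_a = √[μ(2/r₂ − 1/a_t)] = 404.2 m/s.
Δv₂ = v_c2 − v_a = 313.1 m/s.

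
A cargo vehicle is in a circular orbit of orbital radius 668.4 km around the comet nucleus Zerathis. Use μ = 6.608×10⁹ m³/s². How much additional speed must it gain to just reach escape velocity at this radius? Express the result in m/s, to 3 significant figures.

Δv ≈ 41.2 m/s

r = 668.4 km = 6.684×10⁵ m.
Circular speed v_c = √(μ/r) = 99.43 m/s.
Escape speed v_esc = √(2μ/r) = √2 × v_c = 140.6 m/s.
Δv = v_esc − v_c = 41.19 m/s.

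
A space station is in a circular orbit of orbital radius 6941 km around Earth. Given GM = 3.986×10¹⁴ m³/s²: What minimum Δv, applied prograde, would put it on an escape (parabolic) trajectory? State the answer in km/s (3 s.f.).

Δv ≈ 3.14 km/s

r = 6941 km = 6.941×10⁶ m.
Circular speed v_c = √(μ/r) = 7578 m/s.
Escape speed v_esc = √(2μ/r) = √2 × v_c = 10720 m/s.
Δv = v_esc − v_c = 3139 m/s = 3.139 km/s.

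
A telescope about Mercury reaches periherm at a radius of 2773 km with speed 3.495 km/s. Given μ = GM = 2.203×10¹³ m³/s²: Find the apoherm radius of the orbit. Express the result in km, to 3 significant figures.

r_p = 2.773×10⁶ m.
Specific energy ε = v²/2 − μ/r = -1.837×10⁶ J/kg, so a = −μ/(2ε) = 5.996×10⁶ m.
The apsides satisfy r_p + r_a = 2a, so the apoherm radius is 2a − r_p = 9.220×10⁶ m = 9219.7 km.

apoherm radius ≈ 9220 km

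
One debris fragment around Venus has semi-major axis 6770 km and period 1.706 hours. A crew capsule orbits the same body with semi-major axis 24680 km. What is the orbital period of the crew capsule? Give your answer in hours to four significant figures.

T₂ ≈ 11.87 hours

Kepler's third law: T² ∝ a³, so T₂ = T₁ (a₂/a₁)^(3/2).
a₂/a₁ = 3.645, (a₂/a₁)^(3/2) = 6.960.
T₂ = 1.706 × 6.960 = 11.87 hours.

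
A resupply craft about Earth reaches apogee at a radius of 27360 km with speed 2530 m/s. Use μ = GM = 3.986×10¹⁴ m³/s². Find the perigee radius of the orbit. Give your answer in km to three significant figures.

perigee radius ≈ 7700 km

r_a = 2.736×10⁷ m.
Specific energy ε = v²/2 − μ/r = -1.137×10⁷ J/kg, so a = −μ/(2ε) = 1.753×10⁷ m.
The apsides satisfy r_p + r_a = 2a, so the perigee radius is 2a − r_a = 7.703×10⁶ m = 7702.5 km.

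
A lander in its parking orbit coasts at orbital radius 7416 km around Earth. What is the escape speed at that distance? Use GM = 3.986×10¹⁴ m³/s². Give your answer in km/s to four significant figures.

r = 7416 km = 7.416×10⁶ m.
Escape speed v_esc = √(2μ/r) = √(2 × 3.986×10¹⁴ / 7.416×10⁶) = √(1.075×10⁸) = 10370 m/s.
= 10.37 km/s.

v_esc ≈ 10.37 km/s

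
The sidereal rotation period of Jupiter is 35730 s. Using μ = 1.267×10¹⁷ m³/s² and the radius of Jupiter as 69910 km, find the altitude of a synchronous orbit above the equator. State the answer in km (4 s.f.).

h_sync ≈ 90110 km

A synchronous orbit has period T, so by Kepler's third law a = (μT²/4π²)^(1/3).
μT²/4π² = 1.267×10¹⁷ × (3.573×10⁴)² / 39.48 = 4.097×10²⁴ m³.
a = 1.600×10⁸ m = 1.6002×10⁵ km.
Altitude h = a − R = 1.6002×10⁵ − 69910 = 90105 km.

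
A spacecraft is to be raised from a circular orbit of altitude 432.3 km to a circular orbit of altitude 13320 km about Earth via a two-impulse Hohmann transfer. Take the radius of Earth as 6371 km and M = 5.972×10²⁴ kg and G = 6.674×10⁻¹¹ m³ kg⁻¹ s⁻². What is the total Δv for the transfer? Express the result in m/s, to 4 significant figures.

Δv_total ≈ 2953 m/s

μ = GM = 6.674×10⁻¹¹ × 5.972×10²⁴ = 3.986×10¹⁴ m³/s².
r₁ = 6371 + 432.3 = 6803.3 km = 6.8033×10⁶ m.
r₂ = 6371 + 13320 = 19691 km = 1.9691×10⁷ m.
Transfer ellipse a_t = (r₁ + r₂)/2 = 1.325×10⁷ m.
At r₁: circular v_c1 = √(μ/r₁) = 7654 m/s; transfer-perigee v_p = √[μ(2/r₁ − 1/a_t)] = 9332 m/s.
Δv₁ = v_p − v_c1 = 1678 m/s.
At r₂: circular v_c2 = √(μ/r₂) = 4499 m/s; transfer-apogee v_a = √[μ(2/r₂ − 1/a_t)] = 3224 m/s.
Δv₂ = v_c2 − v_a = 1275 m/s.
Total Δv = Δv₁ + Δv₂ = 2953 m/s.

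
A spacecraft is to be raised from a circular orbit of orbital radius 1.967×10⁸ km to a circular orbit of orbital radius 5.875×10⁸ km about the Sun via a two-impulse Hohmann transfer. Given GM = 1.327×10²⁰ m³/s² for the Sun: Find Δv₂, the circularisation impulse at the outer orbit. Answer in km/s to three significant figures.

Δv ≈ 4.38 km/s

r₁ = 1.967×10⁸ km = 1.967×10¹¹ m.
r₂ = 5.875×10⁸ km = 5.875×10¹¹ m.
Transfer ellipse a_t = (r₁ + r₂)/2 = 3.921×10¹¹ m.
At r₁: circular v_c1 = √(μ/r₁) = 25970 m/s; transfer-perihelion v_p = √[μ(2/r₁ − 1/a_t)] = 31790 m/s.
At r₂: circular v_c2 = √(μ/r₂) = 15030 m/s; transfer-aphelion v_a = √[μ(2/r₂ − 1/a_t)] = 10640 m/s.
Δv₂ = v_c2 − v_a = 4384 m/s.
= 4.384 km/s.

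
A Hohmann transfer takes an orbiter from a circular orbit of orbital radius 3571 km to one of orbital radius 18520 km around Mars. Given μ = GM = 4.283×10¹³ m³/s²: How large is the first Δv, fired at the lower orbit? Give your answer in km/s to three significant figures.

r₁ = 3571 km = 3.571×10⁶ m.
r₂ = 18520 km = 1.852×10⁷ m.
Transfer ellipse a_t = (r₁ + r₂)/2 = 1.105×10⁷ m.
At r₁: circular v_c1 = √(μ/r₁) = 3463 m/s; transfer-periapsis v_p = √[μ(2/r₁ − 1/a_t)] = 4484 m/s.
Δv₁ = v_p − v_c1 = 1021 m/s.
= 1.021 km/s.

Δv ≈ 1.02 km/s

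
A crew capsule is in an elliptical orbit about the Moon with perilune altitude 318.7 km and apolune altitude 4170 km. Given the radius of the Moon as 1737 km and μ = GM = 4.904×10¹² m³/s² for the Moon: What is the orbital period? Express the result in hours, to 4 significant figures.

r_p = 1737 + 318.7 = 2055.7 km = 2.0557×10⁶ m.
r_a = 1737 + 4170 = 5907.0 km = 5.9070×10⁶ m.
Semi-major axis a = (r_p + r_a)/2 = (2055.7 + 5907.0)/2 = 3981.3 km = 3.981×10⁶ m.
By Kepler's third law T = 2π√(a³/μ) = 2π × 3.587×10³ = 2.254×10⁴ s.
= 6.261 hours.

T ≈ 6.261 hours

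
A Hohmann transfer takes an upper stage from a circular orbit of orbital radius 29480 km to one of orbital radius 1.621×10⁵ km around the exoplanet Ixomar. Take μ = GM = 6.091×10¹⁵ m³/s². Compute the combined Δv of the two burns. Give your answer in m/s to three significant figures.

Δv_total ≈ 7050 m/s

r₁ = 29480 km = 2.948×10⁷ m.
r₂ = 1.621×10⁵ km = 1.621×10⁸ m.
Transfer ellipse a_t = (r₁ + r₂)/2 = 9.579×10⁷ m.
At r₁: circular v_c1 = √(μ/r₁) = 14370 m/s; transfer-periapsis v_p = √[μ(2/r₁ − 1/a_t)] = 18700 m/s.
Δv₁ = v_p − v_c1 = 4325 m/s.
At r₂: circular v_c2 = √(μ/r₂) = 6130 m/s; transfer-apoapsis v_a = √[μ(2/r₂ − 1/a_t)] = 3401 m/s.
Δv₂ = v_c2 − v_a = 2729 m/s.
Total Δv = Δv₁ + Δv₂ = 7054 m/s.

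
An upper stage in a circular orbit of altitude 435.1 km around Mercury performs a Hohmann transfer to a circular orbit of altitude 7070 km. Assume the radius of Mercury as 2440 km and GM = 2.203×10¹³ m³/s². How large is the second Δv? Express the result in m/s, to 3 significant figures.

Δv ≈ 485 m/s

r₁ = 2440 + 435.1 = 2875.1 km = 2.8751×10⁶ m.
r₂ = 2440 + 7070 = 9510.0 km = 9.5100×10⁶ m.
Transfer ellipse a_t = (r₁ + r₂)/2 = 6.193×10⁶ m.
At r₁: circular v_c1 = √(μ/r₁) = 2768 m/s; transfer-periherm v_p = √[μ(2/r₁ − 1/a_t)] = 3430 m/s.
At r₂: circular v_c2 = √(μ/r₂) = 1522 m/s; transfer-apoherm v_a = √[μ(2/r₂ − 1/a_t)] = 1037 m/s.
Δv₂ = v_c2 − v_a = 484.9 m/s.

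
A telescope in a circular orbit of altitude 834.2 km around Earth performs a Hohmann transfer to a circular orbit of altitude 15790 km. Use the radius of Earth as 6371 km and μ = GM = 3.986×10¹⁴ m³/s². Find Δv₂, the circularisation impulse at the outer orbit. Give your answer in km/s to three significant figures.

Δv ≈ 1.27 km/s

r₁ = 6371 + 834.2 = 7205.2 km = 7.2052×10⁶ m.
r₂ = 6371 + 15790 = 22161 km = 2.2161×10⁷ m.
Transfer ellipse a_t = (r₁ + r₂)/2 = 1.468×10⁷ m.
At r₁: circular v_c1 = √(μ/r₁) = 7438 m/s; transfer-perigee v_p = √[μ(2/r₁ − 1/a_t)] = 9138 m/s.
At r₂: circular v_c2 = √(μ/r₂) = 4241 m/s; transfer-apogee v_a = √[μ(2/r₂ − 1/a_t)] = 2971 m/s.
Δv₂ = v_c2 − v_a = 1270 m/s.
= 1.270 km/s.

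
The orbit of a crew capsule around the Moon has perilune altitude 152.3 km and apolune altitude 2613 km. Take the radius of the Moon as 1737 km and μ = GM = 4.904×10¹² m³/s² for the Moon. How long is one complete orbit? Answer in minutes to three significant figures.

r_p = 1737 + 152.3 = 1889.3 km = 1.8893×10⁶ m.
r_a = 1737 + 2613 = 4350.0 km = 4.3500×10⁶ m.
Semi-major axis a = (r_p + r_a)/2 = (1889.3 + 4350.0)/2 = 3119.7 km = 3.120×10⁶ m.
By Kepler's third law T = 2π√(a³/μ) = 2π × 2.488×10³ = 1.563×10⁴ s.
= 260.6 minutes.

T ≈ 261 minutes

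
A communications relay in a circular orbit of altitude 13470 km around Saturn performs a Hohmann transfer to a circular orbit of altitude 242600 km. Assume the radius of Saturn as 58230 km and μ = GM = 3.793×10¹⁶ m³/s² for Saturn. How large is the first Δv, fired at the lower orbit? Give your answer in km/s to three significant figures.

Δv ≈ 6.23 km/s

r₁ = 58230 + 13470 = 71700 km = 7.1700×10⁷ m.
r₂ = 58230 + 242600 = 300830 km = 3.0083×10⁸ m.
Transfer ellipse a_t = (r₁ + r₂)/2 = 1.863×10⁸ m.
At r₁: circular v_c1 = √(μ/r₁) = 23000 m/s; transfer-perikrone v_p = √[μ(2/r₁ − 1/a_t)] = 29230 m/s.
Δv₁ = v_p − v_c1 = 6230 m/s.
= 6.230 km/s.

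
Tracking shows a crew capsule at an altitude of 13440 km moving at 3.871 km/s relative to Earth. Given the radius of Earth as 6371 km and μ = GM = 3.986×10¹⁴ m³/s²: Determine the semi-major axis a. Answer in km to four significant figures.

r = 6371 + 13440 = 19811 km = 1.981×10⁷ m.
Specific orbital energy ε = v²/2 − μ/r = (3871)²/2 − 3.986×10¹⁴/1.981×10⁷ = -1.263×10⁷ J/kg.
Since ε = −μ/(2a), a = −μ/(2ε) = 1.578×10⁷ m = 15783 km.

a ≈ 15780 km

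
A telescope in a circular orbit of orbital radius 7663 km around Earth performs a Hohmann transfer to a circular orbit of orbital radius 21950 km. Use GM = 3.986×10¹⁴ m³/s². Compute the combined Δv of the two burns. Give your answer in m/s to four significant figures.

Δv_total ≈ 2765 m/s

r₁ = 7663 km = 7.663×10⁶ m.
r₂ = 21950 km = 2.195×10⁷ m.
Transfer ellipse a_t = (r₁ + r₂)/2 = 1.481×10⁷ m.
At r₁: circular v_c1 = √(μ/r₁) = 7212 m/s; transfer-perigee v_p = √[μ(2/r₁ − 1/a_t)] = 8781 m/s.
Δv₁ = v_p − v_c1 = 1569 m/s.
At r₂: circular v_c2 = √(μ/r₂) = 4261 m/s; transfer-apogee v_a = √[μ(2/r₂ − 1/a_t)] = 3066 m/s.
Δv₂ = v_c2 − v_a = 1196 m/s.
Total Δv = Δv₁ + Δv₂ = 2765 m/s.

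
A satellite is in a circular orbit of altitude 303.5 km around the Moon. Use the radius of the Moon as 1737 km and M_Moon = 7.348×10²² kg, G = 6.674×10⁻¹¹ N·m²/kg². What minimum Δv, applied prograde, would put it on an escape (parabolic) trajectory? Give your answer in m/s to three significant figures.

μ = GM = 6.674×10⁻¹¹ × 7.348×10²² = 4.904×10¹² m³/s².
r = 1737 + 303.5 = 2040.5 km = 2.0405×10⁶ m.
Circular speed v_c = √(μ/r) = 1550 m/s.
Escape speed v_esc = √(2μ/r) = √2 × v_c = 2192 m/s.
Δv = v_esc − v_c = 642.1 m/s.

Δv ≈ 642 m/s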